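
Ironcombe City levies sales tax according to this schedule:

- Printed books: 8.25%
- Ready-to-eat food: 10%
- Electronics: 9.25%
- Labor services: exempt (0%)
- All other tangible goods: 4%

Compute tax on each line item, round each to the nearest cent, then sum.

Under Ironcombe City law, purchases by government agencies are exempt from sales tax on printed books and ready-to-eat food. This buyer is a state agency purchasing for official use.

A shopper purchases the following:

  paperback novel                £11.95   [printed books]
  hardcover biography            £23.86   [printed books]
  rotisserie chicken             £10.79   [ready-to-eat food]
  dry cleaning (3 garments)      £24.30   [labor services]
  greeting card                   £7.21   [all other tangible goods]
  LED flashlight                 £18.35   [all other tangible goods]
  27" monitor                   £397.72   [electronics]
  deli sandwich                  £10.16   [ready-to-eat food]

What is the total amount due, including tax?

£542.15

Paperback novel £11.95: printed books, buyer-exempt → 0% → £0.00
Hardcover biography £23.86: printed books, buyer-exempt → 0% → £0.00
Rotisserie chicken £10.79: ready-to-eat food, buyer-exempt → 0% → £0.00
Dry cleaning (3 garments) £24.30: labor services → 0% → £0.00
Greeting card £7.21: all other tangible goods → 4% → £0.29
LED flashlight £18.35: all other tangible goods → 4% → £0.73
27" monitor £397.72: electronics → 9.25% → £36.79
Deli sandwich £10.16: ready-to-eat food, buyer-exempt → 0% → £0.00
Subtotal = £504.34; tax = £37.81; total due = £542.15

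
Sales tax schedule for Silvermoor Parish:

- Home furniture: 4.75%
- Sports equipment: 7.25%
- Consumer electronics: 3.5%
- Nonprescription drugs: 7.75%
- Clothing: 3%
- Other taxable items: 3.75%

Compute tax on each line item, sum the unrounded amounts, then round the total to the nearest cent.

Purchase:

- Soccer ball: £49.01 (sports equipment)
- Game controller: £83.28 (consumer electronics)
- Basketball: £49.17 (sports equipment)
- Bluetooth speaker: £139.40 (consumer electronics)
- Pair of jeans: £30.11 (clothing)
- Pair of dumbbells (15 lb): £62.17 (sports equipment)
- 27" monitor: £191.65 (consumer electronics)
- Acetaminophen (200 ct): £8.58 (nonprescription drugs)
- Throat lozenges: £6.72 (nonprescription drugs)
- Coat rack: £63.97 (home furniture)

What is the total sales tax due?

Soccer ball £49.01: sports equipment → 7.25% → £3.553225
Game controller £83.28: consumer electronics → 3.5% → £2.9148
Basketball £49.17: sports equipment → 7.25% → £3.564825
Bluetooth speaker £139.40: consumer electronics → 3.5% → £4.879
Pair of jeans £30.11: clothing → 3% → £0.9033
Pair of dumbbells (15 lb) £62.17: sports equipment → 7.25% → £4.507325
27" monitor £191.65: consumer electronics → 3.5% → £6.70775
Acetaminophen (200 ct) £8.58: nonprescription drugs → 7.75% → £0.66495
Throat lozenges £6.72: nonprescription drugs → 7.75% → £0.5208
Coat rack £63.97: home furniture → 4.75% → £3.038575
Unrounded tax sum = £31.25455 → £31.25

£31.25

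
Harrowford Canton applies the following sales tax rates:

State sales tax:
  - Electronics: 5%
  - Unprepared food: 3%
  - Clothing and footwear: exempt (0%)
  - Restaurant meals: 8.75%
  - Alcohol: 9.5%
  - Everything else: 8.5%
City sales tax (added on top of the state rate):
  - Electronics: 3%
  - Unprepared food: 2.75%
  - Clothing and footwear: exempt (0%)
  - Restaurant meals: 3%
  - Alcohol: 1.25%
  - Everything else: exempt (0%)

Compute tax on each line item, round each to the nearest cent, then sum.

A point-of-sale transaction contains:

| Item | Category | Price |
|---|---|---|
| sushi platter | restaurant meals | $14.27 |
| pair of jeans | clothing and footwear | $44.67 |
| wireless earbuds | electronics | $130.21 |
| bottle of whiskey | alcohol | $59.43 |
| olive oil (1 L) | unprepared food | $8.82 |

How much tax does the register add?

$19.00

Sushi platter $14.27: restaurant meals → 8.75% + 3% city = 11.75% → $1.68
Pair of jeans $44.67: clothing and footwear → 0% + 0% city = 0% → $0.00
Wireless earbuds $130.21: electronics → 5% + 3% city = 8% → $10.42
Bottle of whiskey $59.43: alcohol → 9.5% + 1.25% city = 10.75% → $6.39
Olive oil (1 L) $8.82: unprepared food → 3% + 2.75% city = 5.75% → $0.51
Total tax = $1.68 + $10.42 + $6.39 + $0.51 = $19.00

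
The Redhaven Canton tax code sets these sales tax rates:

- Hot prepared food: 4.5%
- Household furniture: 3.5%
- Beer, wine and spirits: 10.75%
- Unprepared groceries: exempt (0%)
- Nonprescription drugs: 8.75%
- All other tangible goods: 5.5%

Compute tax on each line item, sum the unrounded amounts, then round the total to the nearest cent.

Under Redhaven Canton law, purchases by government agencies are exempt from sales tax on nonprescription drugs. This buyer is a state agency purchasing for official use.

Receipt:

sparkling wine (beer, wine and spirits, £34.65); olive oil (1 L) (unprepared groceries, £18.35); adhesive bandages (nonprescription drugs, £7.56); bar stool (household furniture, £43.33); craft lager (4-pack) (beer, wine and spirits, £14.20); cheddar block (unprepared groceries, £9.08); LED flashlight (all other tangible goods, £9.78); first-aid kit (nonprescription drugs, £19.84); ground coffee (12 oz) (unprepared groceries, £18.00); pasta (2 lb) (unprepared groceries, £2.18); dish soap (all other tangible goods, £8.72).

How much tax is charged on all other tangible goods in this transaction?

£1.02

LED flashlight £9.78: all other tangible goods → 5.5% → £0.5379
Dish soap £8.72: all other tangible goods → 5.5% → £0.4796
Tax on all other tangible goods: unrounded sum = £1.0175 → £1.02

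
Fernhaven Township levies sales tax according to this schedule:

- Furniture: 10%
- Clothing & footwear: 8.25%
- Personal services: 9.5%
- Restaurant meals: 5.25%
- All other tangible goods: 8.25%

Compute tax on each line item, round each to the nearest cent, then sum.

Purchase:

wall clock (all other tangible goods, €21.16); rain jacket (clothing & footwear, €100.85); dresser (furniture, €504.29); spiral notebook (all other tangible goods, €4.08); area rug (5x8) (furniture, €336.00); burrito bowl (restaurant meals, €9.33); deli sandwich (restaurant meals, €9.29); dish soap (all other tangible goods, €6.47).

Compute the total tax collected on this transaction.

€95.95

Wall clock €21.16: all other tangible goods → 8.25% → €1.75
Rain jacket €100.85: clothing & footwear → 8.25% → €8.32
Dresser €504.29: furniture → 10% → €50.43
Spiral notebook €4.08: all other tangible goods → 8.25% → €0.34
Area rug (5x8) €336.00: furniture → 10% → €33.60
Burrito bowl €9.33: restaurant meals → 5.25% → €0.49
Deli sandwich €9.29: restaurant meals → 5.25% → €0.49
Dish soap €6.47: all other tangible goods → 8.25% → €0.53
Total tax = €1.75 + €8.32 + €50.43 + €0.34 + €33.60 + €0.49 + €0.49 + €0.53 = €95.95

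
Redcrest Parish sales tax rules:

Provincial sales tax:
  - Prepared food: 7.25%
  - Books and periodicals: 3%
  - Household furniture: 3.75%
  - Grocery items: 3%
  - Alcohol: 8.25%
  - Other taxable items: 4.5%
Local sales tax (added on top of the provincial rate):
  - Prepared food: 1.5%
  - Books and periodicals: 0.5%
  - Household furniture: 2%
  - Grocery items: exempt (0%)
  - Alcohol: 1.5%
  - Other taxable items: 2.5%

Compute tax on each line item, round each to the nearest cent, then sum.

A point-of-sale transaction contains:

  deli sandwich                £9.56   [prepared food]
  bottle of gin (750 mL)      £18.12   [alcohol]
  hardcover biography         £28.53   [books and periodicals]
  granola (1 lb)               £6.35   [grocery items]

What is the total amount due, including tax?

£66.36

Deli sandwich £9.56: prepared food → 7.25% + 1.5% local = 8.75% → £0.84
Bottle of gin (750 mL) £18.12: alcohol → 8.25% + 1.5% local = 9.75% → £1.77
Hardcover biography £28.53: books and periodicals → 3% + 0.5% local = 3.5% → £1.00
Granola (1 lb) £6.35: grocery items → 3% + 0% local = 3% → £0.19
Subtotal = £62.56; tax = £3.80; total due = £66.36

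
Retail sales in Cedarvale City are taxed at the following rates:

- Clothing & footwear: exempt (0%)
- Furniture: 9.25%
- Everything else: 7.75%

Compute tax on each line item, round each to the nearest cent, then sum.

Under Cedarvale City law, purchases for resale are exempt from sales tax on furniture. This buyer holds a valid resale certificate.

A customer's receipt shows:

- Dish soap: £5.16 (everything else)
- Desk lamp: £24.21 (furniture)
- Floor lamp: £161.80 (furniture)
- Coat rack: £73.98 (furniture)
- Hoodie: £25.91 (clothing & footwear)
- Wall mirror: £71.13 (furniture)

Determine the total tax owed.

£0.40

Dish soap £5.16: everything else → 7.75% → £0.40
Desk lamp £24.21: furniture, buyer-exempt → 0% → £0.00
Floor lamp £161.80: furniture, buyer-exempt → 0% → £0.00
Coat rack £73.98: furniture, buyer-exempt → 0% → £0.00
Hoodie £25.91: clothing & footwear → 0% → £0.00
Wall mirror £71.13: furniture, buyer-exempt → 0% → £0.00
Total tax = £0.40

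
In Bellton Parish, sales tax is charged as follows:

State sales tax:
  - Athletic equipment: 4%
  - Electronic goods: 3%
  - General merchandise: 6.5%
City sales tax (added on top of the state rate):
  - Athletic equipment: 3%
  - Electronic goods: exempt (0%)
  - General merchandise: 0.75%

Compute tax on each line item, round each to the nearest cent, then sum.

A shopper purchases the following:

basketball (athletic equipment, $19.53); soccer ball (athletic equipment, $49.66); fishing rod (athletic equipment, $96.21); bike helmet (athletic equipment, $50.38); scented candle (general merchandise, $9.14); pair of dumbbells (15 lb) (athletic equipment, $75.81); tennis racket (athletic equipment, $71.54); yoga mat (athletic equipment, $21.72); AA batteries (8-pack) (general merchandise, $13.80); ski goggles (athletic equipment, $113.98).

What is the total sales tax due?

$36.59

Basketball $19.53: athletic equipment → 4% + 3% city = 7% → $1.37
Soccer ball $49.66: athletic equipment → 4% + 3% city = 7% → $3.48
Fishing rod $96.21: athletic equipment → 4% + 3% city = 7% → $6.73
Bike helmet $50.38: athletic equipment → 4% + 3% city = 7% → $3.53
Scented candle $9.14: general merchandise → 6.5% + 0.75% city = 7.25% → $0.66
Pair of dumbbells (15 lb) $75.81: athletic equipment → 4% + 3% city = 7% → $5.31
Tennis racket $71.54: athletic equipment → 4% + 3% city = 7% → $5.01
Yoga mat $21.72: athletic equipment → 4% + 3% city = 7% → $1.52
AA batteries (8-pack) $13.80: general merchandise → 6.5% + 0.75% city = 7.25% → $1.00
Ski goggles $113.98: athletic equipment → 4% + 3% city = 7% → $7.98
Total tax = $1.37 + $3.48 + $6.73 + $3.53 + $0.66 + $5.31 + $5.01 + $1.52 + $1.00 + $7.98 = $36.59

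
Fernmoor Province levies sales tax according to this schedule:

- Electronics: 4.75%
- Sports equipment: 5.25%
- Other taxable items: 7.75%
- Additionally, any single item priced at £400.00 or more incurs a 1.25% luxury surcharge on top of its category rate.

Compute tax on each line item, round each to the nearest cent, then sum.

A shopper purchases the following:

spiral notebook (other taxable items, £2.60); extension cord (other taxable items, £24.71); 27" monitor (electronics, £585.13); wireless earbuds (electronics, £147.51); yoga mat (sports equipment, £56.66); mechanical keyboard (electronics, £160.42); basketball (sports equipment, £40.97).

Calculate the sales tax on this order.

Spiral notebook £2.60: other taxable items → 7.75% → £0.20
Extension cord £24.71: other taxable items → 7.75% → £1.92
27" monitor £585.13: electronics → 4.75% + 1.25% surcharge = 6% → £35.11
Wireless earbuds £147.51: electronics → 4.75% → £7.01
Yoga mat £56.66: sports equipment → 5.25% → £2.97
Mechanical keyboard £160.42: electronics → 4.75% → £7.62
Basketball £40.97: sports equipment → 5.25% → £2.15
Total tax = £0.20 + £1.92 + £35.11 + £7.01 + £2.97 + £7.62 + £2.15 = £56.98

£56.98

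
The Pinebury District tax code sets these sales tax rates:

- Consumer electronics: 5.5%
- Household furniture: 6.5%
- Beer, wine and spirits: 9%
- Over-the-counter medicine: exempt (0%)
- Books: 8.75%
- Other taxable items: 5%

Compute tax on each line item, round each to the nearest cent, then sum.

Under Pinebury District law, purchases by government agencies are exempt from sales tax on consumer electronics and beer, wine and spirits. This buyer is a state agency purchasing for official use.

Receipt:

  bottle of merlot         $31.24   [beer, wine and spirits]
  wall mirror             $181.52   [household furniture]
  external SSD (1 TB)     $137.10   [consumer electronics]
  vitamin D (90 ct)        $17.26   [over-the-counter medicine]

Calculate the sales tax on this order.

$11.80

Bottle of merlot $31.24: beer, wine and spirits, buyer-exempt → 0% → $0.00
Wall mirror $181.52: household furniture → 6.5% → $11.80
External SSD (1 TB) $137.10: consumer electronics, buyer-exempt → 0% → $0.00
Vitamin D (90 ct) $17.26: over-the-counter medicine → 0% → $0.00
Total tax = $11.80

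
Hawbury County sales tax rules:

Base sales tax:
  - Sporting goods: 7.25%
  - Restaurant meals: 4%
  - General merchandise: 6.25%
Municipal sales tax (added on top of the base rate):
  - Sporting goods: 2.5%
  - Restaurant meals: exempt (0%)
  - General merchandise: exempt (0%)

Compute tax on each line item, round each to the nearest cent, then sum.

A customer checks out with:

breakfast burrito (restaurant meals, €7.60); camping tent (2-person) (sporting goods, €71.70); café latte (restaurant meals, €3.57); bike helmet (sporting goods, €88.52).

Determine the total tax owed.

Breakfast burrito €7.60: restaurant meals → 4% + 0% municipal = 4% → €0.30
Camping tent (2-person) €71.70: sporting goods → 7.25% + 2.5% municipal = 9.75% → €6.99
Café latte €3.57: restaurant meals → 4% + 0% municipal = 4% → €0.14
Bike helmet €88.52: sporting goods → 7.25% + 2.5% municipal = 9.75% → €8.63
Total tax = €0.30 + €6.99 + €0.14 + €8.63 = €16.06

€16.06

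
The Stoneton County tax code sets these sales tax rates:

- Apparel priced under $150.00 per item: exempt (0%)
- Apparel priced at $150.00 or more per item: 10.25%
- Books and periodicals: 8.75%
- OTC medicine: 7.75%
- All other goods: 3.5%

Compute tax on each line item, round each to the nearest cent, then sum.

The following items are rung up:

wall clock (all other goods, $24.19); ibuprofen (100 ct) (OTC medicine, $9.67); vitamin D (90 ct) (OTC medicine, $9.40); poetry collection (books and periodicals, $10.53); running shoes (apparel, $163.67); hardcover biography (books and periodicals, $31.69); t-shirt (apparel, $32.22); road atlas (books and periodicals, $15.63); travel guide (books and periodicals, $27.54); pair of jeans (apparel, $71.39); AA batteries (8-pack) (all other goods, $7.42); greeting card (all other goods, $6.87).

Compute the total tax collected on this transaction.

Wall clock $24.19: all other goods → 3.5% → $0.85
Ibuprofen (100 ct) $9.67: OTC medicine → 7.75% → $0.75
Vitamin D (90 ct) $9.40: OTC medicine → 7.75% → $0.73
Poetry collection $10.53: books and periodicals → 8.75% → $0.92
Running shoes $163.67: apparel, $150.00 or more → 10.25% → $16.78
Hardcover biography $31.69: books and periodicals → 8.75% → $2.77
T-shirt $32.22: apparel, under $150.00 → 0% → $0.00
Road atlas $15.63: books and periodicals → 8.75% → $1.37
Travel guide $27.54: books and periodicals → 8.75% → $2.41
Pair of jeans $71.39: apparel, under $150.00 → 0% → $0.00
AA batteries (8-pack) $7.42: all other goods → 3.5% → $0.26
Greeting card $6.87: all other goods → 3.5% → $0.24
Total tax = $0.85 + $0.75 + $0.73 + $0.92 + $16.78 + $2.77 + $1.37 + $2.41 + $0.26 + $0.24 = $27.08

$27.08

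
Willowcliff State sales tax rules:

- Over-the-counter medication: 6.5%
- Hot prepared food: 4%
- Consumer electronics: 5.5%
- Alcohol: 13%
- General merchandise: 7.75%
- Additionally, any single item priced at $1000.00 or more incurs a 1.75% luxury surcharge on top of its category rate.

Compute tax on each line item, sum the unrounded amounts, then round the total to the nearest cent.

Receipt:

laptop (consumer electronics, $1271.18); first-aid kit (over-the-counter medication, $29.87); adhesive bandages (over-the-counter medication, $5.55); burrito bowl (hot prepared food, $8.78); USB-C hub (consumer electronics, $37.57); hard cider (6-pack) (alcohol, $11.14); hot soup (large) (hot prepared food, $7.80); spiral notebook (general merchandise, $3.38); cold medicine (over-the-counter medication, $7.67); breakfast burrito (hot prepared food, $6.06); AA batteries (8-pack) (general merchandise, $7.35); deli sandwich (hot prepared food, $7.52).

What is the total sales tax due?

$100.51

Laptop $1271.18: consumer electronics → 5.5% + 1.75% surcharge = 7.25% → $92.16055
First-aid kit $29.87: over-the-counter medication → 6.5% → $1.94155
Adhesive bandages $5.55: over-the-counter medication → 6.5% → $0.36075
Burrito bowl $8.78: hot prepared food → 4% → $0.3512
USB-C hub $37.57: consumer electronics → 5.5% → $2.06635
Hard cider (6-pack) $11.14: alcohol → 13% → $1.4482
Hot soup (large) $7.80: hot prepared food → 4% → $0.312
Spiral notebook $3.38: general merchandise → 7.75% → $0.26195
Cold medicine $7.67: over-the-counter medication → 6.5% → $0.49855
Breakfast burrito $6.06: hot prepared food → 4% → $0.2424
AA batteries (8-pack) $7.35: general merchandise → 7.75% → $0.569625
Deli sandwich $7.52: hot prepared food → 4% → $0.3008
Unrounded tax sum = $100.513925 → $100.51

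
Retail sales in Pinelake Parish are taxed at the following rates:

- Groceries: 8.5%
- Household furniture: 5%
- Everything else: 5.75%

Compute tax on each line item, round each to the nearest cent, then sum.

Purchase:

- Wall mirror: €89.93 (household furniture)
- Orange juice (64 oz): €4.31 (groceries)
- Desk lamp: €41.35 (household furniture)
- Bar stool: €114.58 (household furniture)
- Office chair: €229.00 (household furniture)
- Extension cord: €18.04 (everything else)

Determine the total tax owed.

€25.16

Wall mirror €89.93: household furniture → 5% → €4.50
Orange juice (64 oz) €4.31: groceries → 8.5% → €0.37
Desk lamp €41.35: household furniture → 5% → €2.07
Bar stool €114.58: household furniture → 5% → €5.73
Office chair €229.00: household furniture → 5% → €11.45
Extension cord €18.04: everything else → 5.75% → €1.04
Total tax = €4.50 + €0.37 + €2.07 + €5.73 + €11.45 + €1.04 = €25.16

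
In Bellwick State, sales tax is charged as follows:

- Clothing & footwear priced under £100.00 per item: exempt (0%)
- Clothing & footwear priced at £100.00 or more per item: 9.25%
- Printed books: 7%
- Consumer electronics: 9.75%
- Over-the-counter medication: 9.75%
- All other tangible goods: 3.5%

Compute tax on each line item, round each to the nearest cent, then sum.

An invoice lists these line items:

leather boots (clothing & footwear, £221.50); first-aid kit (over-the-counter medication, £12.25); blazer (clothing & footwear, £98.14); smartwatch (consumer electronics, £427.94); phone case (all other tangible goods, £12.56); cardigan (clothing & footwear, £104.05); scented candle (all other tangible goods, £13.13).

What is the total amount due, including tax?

£963.49

Leather boots £221.50: clothing & footwear, £100.00 or more → 9.25% → £20.49
First-aid kit £12.25: over-the-counter medication → 9.75% → £1.19
Blazer £98.14: clothing & footwear, under £100.00 → 0% → £0.00
Smartwatch £427.94: consumer electronics → 9.75% → £41.72
Phone case £12.56: all other tangible goods → 3.5% → £0.44
Cardigan £104.05: clothing & footwear, £100.00 or more → 9.25% → £9.62
Scented candle £13.13: all other tangible goods → 3.5% → £0.46
Subtotal = £889.57; tax = £73.92; total due = £963.49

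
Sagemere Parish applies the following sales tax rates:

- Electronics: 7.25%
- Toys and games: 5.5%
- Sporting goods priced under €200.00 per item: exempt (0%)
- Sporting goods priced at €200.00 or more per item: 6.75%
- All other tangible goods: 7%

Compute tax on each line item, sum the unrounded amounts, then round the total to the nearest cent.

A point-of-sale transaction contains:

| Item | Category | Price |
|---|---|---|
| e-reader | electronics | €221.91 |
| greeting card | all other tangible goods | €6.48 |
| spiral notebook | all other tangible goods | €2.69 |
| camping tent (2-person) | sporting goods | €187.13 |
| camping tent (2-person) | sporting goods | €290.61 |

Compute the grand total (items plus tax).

€745.17

E-reader €221.91: electronics → 7.25% → €16.088475
Greeting card €6.48: all other tangible goods → 7% → €0.4536
Spiral notebook €2.69: all other tangible goods → 7% → €0.1883
Camping tent (2-person) €187.13: sporting goods, under €200.00 → 0% → €0.00
Camping tent (2-person) €290.61: sporting goods, €200.00 or more → 6.75% → €19.616175
Subtotal = €708.82; unrounded tax = €36.34655 → €36.35; total due = €745.17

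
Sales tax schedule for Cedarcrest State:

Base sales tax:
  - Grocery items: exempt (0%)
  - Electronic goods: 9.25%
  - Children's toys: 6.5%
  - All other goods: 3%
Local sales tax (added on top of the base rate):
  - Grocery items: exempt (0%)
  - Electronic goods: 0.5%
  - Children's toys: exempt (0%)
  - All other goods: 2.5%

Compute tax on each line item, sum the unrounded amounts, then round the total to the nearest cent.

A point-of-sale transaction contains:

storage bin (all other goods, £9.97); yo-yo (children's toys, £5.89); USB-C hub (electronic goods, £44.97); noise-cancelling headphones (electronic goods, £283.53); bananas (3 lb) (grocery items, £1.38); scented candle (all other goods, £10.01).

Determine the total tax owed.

£33.51

Storage bin £9.97: all other goods → 3% + 2.5% local = 5.5% → £0.54835
Yo-yo £5.89: children's toys → 6.5% + 0% local = 6.5% → £0.38285
USB-C hub £44.97: electronic goods → 9.25% + 0.5% local = 9.75% → £4.384575
Noise-cancelling headphones £283.53: electronic goods → 9.25% + 0.5% local = 9.75% → £27.644175
Bananas (3 lb) £1.38: grocery items → 0% + 0% local = 0% → £0.00
Scented candle £10.01: all other goods → 3% + 2.5% local = 5.5% → £0.55055
Unrounded tax sum = £33.5105 → £33.51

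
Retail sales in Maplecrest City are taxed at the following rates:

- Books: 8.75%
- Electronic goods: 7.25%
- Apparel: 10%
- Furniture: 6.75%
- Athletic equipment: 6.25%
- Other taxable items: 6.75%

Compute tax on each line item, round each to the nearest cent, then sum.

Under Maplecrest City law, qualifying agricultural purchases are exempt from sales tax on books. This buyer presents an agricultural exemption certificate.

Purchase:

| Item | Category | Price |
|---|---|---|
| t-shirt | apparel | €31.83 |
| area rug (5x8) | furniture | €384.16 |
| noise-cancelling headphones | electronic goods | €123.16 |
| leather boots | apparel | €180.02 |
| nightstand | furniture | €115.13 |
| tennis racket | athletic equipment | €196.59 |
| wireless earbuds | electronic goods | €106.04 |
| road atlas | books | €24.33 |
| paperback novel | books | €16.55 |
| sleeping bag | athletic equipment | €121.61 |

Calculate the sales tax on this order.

T-shirt €31.83: apparel → 10% → €3.18
Area rug (5x8) €384.16: furniture → 6.75% → €25.93
Noise-cancelling headphones €123.16: electronic goods → 7.25% → €8.93
Leather boots €180.02: apparel → 10% → €18.00
Nightstand €115.13: furniture → 6.75% → €7.77
Tennis racket €196.59: athletic equipment → 6.25% → €12.29
Wireless earbuds €106.04: electronic goods → 7.25% → €7.69
Road atlas €24.33: books, buyer-exempt → 0% → €0.00
Paperback novel €16.55: books, buyer-exempt → 0% → €0.00
Sleeping bag €121.61: athletic equipment → 6.25% → €7.60
Total tax = €3.18 + €25.93 + €8.93 + €18.00 + €7.77 + €12.29 + €7.69 + €7.60 = €91.39

€91.39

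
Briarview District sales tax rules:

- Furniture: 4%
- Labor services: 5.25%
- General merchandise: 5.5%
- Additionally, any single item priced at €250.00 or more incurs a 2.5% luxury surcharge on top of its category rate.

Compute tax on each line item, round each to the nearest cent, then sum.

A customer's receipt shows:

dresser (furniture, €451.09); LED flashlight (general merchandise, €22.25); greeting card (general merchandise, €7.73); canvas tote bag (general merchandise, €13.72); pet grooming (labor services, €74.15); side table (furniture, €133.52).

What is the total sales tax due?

€40.95

Dresser €451.09: furniture → 4% + 2.5% surcharge = 6.5% → €29.32
LED flashlight €22.25: general merchandise → 5.5% → €1.22
Greeting card €7.73: general merchandise → 5.5% → €0.43
Canvas tote bag €13.72: general merchandise → 5.5% → €0.75
Pet grooming €74.15: labor services → 5.25% → €3.89
Side table €133.52: furniture → 4% → €5.34
Total tax = €29.32 + €1.22 + €0.43 + €0.75 + €3.89 + €5.34 = €40.95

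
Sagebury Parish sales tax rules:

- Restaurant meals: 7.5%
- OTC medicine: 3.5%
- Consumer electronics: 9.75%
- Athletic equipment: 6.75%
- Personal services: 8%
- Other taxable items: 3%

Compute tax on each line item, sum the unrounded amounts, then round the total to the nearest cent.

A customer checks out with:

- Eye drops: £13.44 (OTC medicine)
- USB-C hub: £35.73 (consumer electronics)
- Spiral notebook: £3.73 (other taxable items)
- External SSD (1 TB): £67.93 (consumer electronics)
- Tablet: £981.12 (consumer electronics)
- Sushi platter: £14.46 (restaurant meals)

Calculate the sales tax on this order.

Eye drops £13.44: OTC medicine → 3.5% → £0.4704
USB-C hub £35.73: consumer electronics → 9.75% → £3.483675
Spiral notebook £3.73: other taxable items → 3% → £0.1119
External SSD (1 TB) £67.93: consumer electronics → 9.75% → £6.623175
Tablet £981.12: consumer electronics → 9.75% → £95.6592
Sushi platter £14.46: restaurant meals → 7.5% → £1.0845
Unrounded tax sum = £107.43285 → £107.43

£107.43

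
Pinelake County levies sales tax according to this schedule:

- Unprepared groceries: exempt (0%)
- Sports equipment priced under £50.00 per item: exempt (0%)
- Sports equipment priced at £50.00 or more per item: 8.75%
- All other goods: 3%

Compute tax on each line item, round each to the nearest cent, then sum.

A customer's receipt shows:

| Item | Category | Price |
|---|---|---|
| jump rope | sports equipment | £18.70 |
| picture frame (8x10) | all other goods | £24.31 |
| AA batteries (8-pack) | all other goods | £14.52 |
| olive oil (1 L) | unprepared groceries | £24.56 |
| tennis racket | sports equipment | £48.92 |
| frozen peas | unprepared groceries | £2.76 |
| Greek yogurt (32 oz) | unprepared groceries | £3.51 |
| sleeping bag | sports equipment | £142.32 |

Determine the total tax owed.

£13.62

Jump rope £18.70: sports equipment, under £50.00 → 0% → £0.00
Picture frame (8x10) £24.31: all other goods → 3% → £0.73
AA batteries (8-pack) £14.52: all other goods → 3% → £0.44
Olive oil (1 L) £24.56: unprepared groceries → 0% → £0.00
Tennis racket £48.92: sports equipment, under £50.00 → 0% → £0.00
Frozen peas £2.76: unprepared groceries → 0% → £0.00
Greek yogurt (32 oz) £3.51: unprepared groceries → 0% → £0.00
Sleeping bag £142.32: sports equipment, £50.00 or more → 8.75% → £12.45
Total tax = £0.73 + £0.44 + £12.45 = £13.62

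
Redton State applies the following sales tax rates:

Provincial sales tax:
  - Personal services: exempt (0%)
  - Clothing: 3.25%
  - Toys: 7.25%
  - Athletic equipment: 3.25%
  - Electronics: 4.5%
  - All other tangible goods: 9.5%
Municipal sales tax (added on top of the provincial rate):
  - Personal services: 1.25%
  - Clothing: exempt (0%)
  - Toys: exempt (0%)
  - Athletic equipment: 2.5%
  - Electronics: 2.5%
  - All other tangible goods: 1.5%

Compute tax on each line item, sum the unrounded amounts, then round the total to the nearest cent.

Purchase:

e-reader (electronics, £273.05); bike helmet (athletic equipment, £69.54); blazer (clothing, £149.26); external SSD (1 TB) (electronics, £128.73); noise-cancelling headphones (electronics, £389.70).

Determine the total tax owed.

E-reader £273.05: electronics → 4.5% + 2.5% municipal = 7% → £19.1135
Bike helmet £69.54: athletic equipment → 3.25% + 2.5% municipal = 5.75% → £3.99855
Blazer £149.26: clothing → 3.25% + 0% municipal = 3.25% → £4.85095
External SSD (1 TB) £128.73: electronics → 4.5% + 2.5% municipal = 7% → £9.0111
Noise-cancelling headphones £389.70: electronics → 4.5% + 2.5% municipal = 7% → £27.279
Unrounded tax sum = £64.2531 → £64.25

£64.25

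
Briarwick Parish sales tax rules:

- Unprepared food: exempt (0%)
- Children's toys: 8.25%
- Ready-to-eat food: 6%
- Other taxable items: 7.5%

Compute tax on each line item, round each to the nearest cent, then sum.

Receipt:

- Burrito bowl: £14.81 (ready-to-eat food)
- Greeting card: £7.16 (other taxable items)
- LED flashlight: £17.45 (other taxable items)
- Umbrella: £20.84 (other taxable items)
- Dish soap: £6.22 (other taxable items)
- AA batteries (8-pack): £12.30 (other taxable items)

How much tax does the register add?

Burrito bowl £14.81: ready-to-eat food → 6% → £0.89
Greeting card £7.16: other taxable items → 7.5% → £0.54
LED flashlight £17.45: other taxable items → 7.5% → £1.31
Umbrella £20.84: other taxable items → 7.5% → £1.56
Dish soap £6.22: other taxable items → 7.5% → £0.47
AA batteries (8-pack) £12.30: other taxable items → 7.5% → £0.92
Total tax = £0.89 + £0.54 + £1.31 + £1.56 + £0.47 + £0.92 = £5.69

£5.69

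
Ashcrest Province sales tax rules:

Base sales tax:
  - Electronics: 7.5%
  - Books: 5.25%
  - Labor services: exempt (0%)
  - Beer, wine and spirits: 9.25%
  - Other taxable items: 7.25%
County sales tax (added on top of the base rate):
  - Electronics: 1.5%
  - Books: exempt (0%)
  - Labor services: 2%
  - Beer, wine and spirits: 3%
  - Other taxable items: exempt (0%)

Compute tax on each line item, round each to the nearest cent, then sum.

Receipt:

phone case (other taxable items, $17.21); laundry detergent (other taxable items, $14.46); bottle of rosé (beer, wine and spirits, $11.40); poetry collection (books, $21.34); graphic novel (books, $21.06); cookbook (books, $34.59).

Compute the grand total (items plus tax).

Phone case $17.21: other taxable items → 7.25% + 0% county = 7.25% → $1.25
Laundry detergent $14.46: other taxable items → 7.25% + 0% county = 7.25% → $1.05
Bottle of rosé $11.40: beer, wine and spirits → 9.25% + 3% county = 12.25% → $1.40
Poetry collection $21.34: books → 5.25% + 0% county = 5.25% → $1.12
Graphic novel $21.06: books → 5.25% + 0% county = 5.25% → $1.11
Cookbook $34.59: books → 5.25% + 0% county = 5.25% → $1.82
Subtotal = $120.06; tax = $7.75; total due = $127.81

$127.81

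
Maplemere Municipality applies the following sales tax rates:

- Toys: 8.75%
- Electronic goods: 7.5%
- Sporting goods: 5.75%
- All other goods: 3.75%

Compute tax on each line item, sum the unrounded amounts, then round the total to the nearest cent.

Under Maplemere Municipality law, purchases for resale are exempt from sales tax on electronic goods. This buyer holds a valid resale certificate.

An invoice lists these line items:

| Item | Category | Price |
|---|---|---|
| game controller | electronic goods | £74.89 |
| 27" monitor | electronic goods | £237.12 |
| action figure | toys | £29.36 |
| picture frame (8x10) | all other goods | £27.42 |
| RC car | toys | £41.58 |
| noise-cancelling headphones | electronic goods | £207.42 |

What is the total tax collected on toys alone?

Action figure £29.36: toys → 8.75% → £2.569
RC car £41.58: toys → 8.75% → £3.63825
Tax on toys: unrounded sum = £6.20725 → £6.21

£6.21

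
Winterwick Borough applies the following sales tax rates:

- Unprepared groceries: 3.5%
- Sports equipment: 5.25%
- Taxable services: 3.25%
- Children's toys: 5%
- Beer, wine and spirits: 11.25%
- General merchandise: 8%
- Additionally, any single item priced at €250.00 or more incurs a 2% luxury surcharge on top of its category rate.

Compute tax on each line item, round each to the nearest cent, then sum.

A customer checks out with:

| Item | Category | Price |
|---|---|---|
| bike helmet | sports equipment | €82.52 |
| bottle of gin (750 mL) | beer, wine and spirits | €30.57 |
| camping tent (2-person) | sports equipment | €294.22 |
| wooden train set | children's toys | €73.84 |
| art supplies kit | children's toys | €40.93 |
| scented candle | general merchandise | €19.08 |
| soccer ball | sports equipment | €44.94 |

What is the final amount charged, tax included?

€624.83

Bike helmet €82.52: sports equipment → 5.25% → €4.33
Bottle of gin (750 mL) €30.57: beer, wine and spirits → 11.25% → €3.44
Camping tent (2-person) €294.22: sports equipment → 5.25% + 2% surcharge = 7.25% → €21.33
Wooden train set €73.84: children's toys → 5% → €3.69
Art supplies kit €40.93: children's toys → 5% → €2.05
Scented candle €19.08: general merchandise → 8% → €1.53
Soccer ball €44.94: sports equipment → 5.25% → €2.36
Subtotal = €586.10; tax = €38.73; total due = €624.83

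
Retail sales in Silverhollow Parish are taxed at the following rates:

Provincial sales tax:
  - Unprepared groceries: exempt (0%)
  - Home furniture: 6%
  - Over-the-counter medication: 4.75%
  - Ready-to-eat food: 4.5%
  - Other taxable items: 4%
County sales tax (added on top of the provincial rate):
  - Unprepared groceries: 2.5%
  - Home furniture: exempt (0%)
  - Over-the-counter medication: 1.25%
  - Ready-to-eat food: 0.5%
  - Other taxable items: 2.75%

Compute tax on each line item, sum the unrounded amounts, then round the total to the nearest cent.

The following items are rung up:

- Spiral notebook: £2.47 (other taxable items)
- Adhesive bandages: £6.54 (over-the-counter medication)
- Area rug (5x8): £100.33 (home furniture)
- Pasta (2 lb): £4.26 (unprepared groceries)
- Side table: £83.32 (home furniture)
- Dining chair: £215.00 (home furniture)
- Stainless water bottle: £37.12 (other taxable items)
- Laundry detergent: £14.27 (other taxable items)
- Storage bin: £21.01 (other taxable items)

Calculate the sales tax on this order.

Spiral notebook £2.47: other taxable items → 4% + 2.75% county = 6.75% → £0.166725
Adhesive bandages £6.54: over-the-counter medication → 4.75% + 1.25% county = 6% → £0.3924
Area rug (5x8) £100.33: home furniture → 6% + 0% county = 6% → £6.0198
Pasta (2 lb) £4.26: unprepared groceries → 0% + 2.5% county = 2.5% → £0.1065
Side table £83.32: home furniture → 6% + 0% county = 6% → £4.9992
Dining chair £215.00: home furniture → 6% + 0% county = 6% → £12.90
Stainless water bottle £37.12: other taxable items → 4% + 2.75% county = 6.75% → £2.5056
Laundry detergent £14.27: other taxable items → 4% + 2.75% county = 6.75% → £0.963225
Storage bin £21.01: other taxable items → 4% + 2.75% county = 6.75% → £1.418175
Unrounded tax sum = £29.471625 → £29.47

£29.47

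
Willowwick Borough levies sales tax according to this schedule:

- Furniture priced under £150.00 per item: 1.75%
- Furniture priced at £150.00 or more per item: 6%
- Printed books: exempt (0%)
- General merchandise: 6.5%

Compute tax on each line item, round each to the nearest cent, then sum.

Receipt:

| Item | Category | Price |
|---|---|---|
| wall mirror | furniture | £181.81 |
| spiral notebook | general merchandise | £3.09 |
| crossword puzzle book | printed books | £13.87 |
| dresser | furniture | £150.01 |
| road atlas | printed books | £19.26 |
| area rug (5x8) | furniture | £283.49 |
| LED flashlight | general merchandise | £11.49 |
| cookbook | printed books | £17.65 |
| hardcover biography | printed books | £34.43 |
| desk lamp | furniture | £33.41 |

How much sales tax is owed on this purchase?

Wall mirror £181.81: furniture, £150.00 or more → 6% → £10.91
Spiral notebook £3.09: general merchandise → 6.5% → £0.20
Crossword puzzle book £13.87: printed books → 0% → £0.00
Dresser £150.01: furniture, £150.00 or more → 6% → £9.00
Road atlas £19.26: printed books → 0% → £0.00
Area rug (5x8) £283.49: furniture, £150.00 or more → 6% → £17.01
LED flashlight £11.49: general merchandise → 6.5% → £0.75
Cookbook £17.65: printed books → 0% → £0.00
Hardcover biography £34.43: printed books → 0% → £0.00
Desk lamp £33.41: furniture, under £150.00 → 1.75% → £0.58
Total tax = £10.91 + £0.20 + £9.00 + £17.01 + £0.75 + £0.58 = £38.45

£38.45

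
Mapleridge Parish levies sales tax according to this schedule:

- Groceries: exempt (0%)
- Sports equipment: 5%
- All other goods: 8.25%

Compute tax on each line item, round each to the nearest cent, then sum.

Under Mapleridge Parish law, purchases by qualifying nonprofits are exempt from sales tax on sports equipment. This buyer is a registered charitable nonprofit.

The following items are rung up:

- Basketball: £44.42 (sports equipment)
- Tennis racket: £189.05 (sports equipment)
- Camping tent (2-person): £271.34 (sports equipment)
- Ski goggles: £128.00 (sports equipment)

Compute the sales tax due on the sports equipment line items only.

£0.00

Basketball £44.42: sports equipment, buyer-exempt → 0% → £0.00
Tennis racket £189.05: sports equipment, buyer-exempt → 0% → £0.00
Camping tent (2-person) £271.34: sports equipment, buyer-exempt → 0% → £0.00
Ski goggles £128.00: sports equipment, buyer-exempt → 0% → £0.00
Tax on sports equipment = £0.00 + £0.00 + £0.00 + £0.00 = £0.00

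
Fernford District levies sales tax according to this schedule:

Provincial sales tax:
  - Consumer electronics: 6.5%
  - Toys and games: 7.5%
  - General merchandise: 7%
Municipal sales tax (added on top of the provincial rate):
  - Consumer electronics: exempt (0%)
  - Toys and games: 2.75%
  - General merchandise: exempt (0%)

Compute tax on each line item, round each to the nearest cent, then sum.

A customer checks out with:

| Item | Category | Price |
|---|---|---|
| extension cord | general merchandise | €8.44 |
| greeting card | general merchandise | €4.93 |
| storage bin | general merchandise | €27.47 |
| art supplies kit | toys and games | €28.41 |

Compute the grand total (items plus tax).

€75.02

Extension cord €8.44: general merchandise → 7% + 0% municipal = 7% → €0.59
Greeting card €4.93: general merchandise → 7% + 0% municipal = 7% → €0.35
Storage bin €27.47: general merchandise → 7% + 0% municipal = 7% → €1.92
Art supplies kit €28.41: toys and games → 7.5% + 2.75% municipal = 10.25% → €2.91
Subtotal = €69.25; tax = €5.77; total due = €75.02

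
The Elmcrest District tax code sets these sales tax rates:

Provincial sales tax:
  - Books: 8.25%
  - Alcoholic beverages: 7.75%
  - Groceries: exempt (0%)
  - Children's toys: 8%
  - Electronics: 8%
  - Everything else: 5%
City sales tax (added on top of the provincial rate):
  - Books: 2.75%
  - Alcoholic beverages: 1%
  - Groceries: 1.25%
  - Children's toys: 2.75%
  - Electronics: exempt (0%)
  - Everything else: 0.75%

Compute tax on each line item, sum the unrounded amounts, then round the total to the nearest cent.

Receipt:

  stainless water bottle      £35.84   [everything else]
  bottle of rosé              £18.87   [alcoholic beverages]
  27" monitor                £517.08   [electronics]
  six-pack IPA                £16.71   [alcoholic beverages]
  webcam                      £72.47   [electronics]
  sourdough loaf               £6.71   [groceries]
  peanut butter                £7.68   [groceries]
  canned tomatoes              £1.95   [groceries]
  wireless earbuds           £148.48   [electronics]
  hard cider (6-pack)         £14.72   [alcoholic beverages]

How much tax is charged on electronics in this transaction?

27" monitor £517.08: electronics → 8% + 0% city = 8% → £41.3664
Webcam £72.47: electronics → 8% + 0% city = 8% → £5.7976
Wireless earbuds £148.48: electronics → 8% + 0% city = 8% → £11.8784
Tax on electronics: unrounded sum = £59.0424 → £59.04

£59.04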